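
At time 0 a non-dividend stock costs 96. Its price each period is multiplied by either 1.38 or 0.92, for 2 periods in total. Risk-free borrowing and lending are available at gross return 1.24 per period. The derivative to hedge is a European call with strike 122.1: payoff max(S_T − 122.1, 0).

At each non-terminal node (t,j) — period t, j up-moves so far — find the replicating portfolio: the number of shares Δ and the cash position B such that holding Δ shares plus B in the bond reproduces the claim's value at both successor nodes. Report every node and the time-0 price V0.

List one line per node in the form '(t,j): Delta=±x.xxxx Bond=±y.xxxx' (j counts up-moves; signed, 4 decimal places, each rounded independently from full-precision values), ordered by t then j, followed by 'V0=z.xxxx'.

Under the risk-neutral measure, an up-move has probability p* = (R−d)/(u−d) = 0.6957 and values discount at R = 1.24.
Payoff layer (t=2): V(2,0)=0.0000, V(2,1)=0.0000, V(2,2)=60.7224
(1,0): S=88.3200. Δ = (V_up−V_dn)/(S_up−S_dn) = (0.0000−0.0000)/(121.8816−81.2544) = 0.0000. V = [p*·0.0000 + (1−p*)·0.0000]/1.24 = 0.0000. B = V − Δ·S = 0.0000.
(1,1): S=132.4800. Δ = (V_up−V_dn)/(S_up−S_dn) = (60.7224−0.0000)/(182.8224−121.8816) = 0.9964. V = [p*·60.7224 + (1−p*)·0.0000]/1.24 = 34.0659. B = V − Δ·S = -97.9394.
(0,0): S=96.0000. Δ = (V_up−V_dn)/(S_up−S_dn) = (34.0659−0.0000)/(132.4800−88.3200) = 0.7714. V = [p*·34.0659 + (1−p*)·0.0000]/1.24 = 19.1113. B = V − Δ·S = -54.9449.
Check: Δ(0,0)·S0 + B(0,0) = 19.1113 = V0.

(0,0): Delta=0.7714 Bond=-54.9449
(1,0): Delta=0.0000 Bond=0.0000
(1,1): Delta=0.9964 Bond=-97.9394
V0=19.1113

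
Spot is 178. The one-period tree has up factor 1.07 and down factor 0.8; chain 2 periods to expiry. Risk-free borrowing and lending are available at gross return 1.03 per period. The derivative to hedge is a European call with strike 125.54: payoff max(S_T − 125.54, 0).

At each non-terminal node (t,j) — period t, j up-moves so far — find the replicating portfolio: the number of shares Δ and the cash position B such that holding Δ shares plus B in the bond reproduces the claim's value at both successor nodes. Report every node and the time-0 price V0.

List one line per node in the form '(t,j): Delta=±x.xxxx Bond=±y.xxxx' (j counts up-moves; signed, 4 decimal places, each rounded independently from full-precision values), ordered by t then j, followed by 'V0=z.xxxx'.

The replicating-portfolio and risk-neutral prices coincide; use p* = (1.03−0.8)/(1.07−0.8) = 0.8519 for the latter.
Terminal payoffs: V(2,0)=0.0000, V(2,1)=26.8280, V(2,2)=78.2522
(1,0): S=142.4000. Δ = (V_up−V_dn)/(S_up−S_dn) = (26.8280−0.0000)/(152.3680−113.9200) = 0.6978. V = [p*·26.8280 + (1−p*)·0.0000]/1.03 = 22.1878. B = V − Δ·S = -77.1751.
(1,1): S=190.4600. Δ = (V_up−V_dn)/(S_up−S_dn) = (78.2522−26.8280)/(203.7922−152.3680) = 1.0000. V = [p*·78.2522 + (1−p*)·26.8280]/1.03 = 68.5765. B = V − Δ·S = -121.8835.
(0,0): S=178.0000. Δ = (V_up−V_dn)/(S_up−S_dn) = (68.5765−22.1878)/(190.4600−142.4000) = 0.9652. V = [p*·68.5765 + (1−p*)·22.1878]/1.03 = 59.9069. B = V − Δ·S = -111.9029.
Self-financing check: at every node Δ·S+B equals the discounted successor values.

(0,0): Delta=0.9652 Bond=-111.9029
(1,0): Delta=0.6978 Bond=-77.1751
(1,1): Delta=1.0000 Bond=-121.8835
V0=59.9069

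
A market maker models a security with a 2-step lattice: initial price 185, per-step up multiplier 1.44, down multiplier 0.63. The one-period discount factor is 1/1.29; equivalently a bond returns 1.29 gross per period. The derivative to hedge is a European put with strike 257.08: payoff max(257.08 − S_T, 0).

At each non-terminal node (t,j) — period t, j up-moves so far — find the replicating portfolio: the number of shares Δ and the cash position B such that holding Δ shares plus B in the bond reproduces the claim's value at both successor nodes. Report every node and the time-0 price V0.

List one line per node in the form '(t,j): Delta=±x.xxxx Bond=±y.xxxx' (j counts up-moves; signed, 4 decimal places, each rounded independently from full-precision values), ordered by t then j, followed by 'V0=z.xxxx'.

(0,0): Delta=-0.4666 Bond=106.2968
(1,0): Delta=-1.0000 Bond=199.2868
(1,1): Delta=-0.4136 Bond=122.9947
V0=19.9698

Since d<R<u, set p* = (R−d)/(u−d) = 0.8148; price each node as the discounted p*-expectation of its children.
Terminal values V(2,·): V(2,0)=183.6535, V(2,1)=89.2480, V(2,2)=0.0000
Node (1,0) S=116.5500: V=(p*·89.2480+(1−p*)·183.6535)/1.29=82.7368; Δ=(89.2480−183.6535)/(167.8320−73.4265)=-1.0000; B=V−Δ·S=199.2868
Node (1,1) S=266.4000: V=(p*·0.0000+(1−p*)·89.2480)/1.29=12.8119; Δ=(0.0000−89.2480)/(383.6160−167.8320)=-0.4136; B=V−Δ·S=122.9947
Node (0,0) S=185.0000: V=(p*·12.8119+(1−p*)·82.7368)/1.29=19.9698; Δ=(12.8119−82.7368)/(266.4000−116.5500)=-0.4666; B=V−Δ·S=106.2968
Root portfolio cost Δ·185+B reproduces V0=19.9698.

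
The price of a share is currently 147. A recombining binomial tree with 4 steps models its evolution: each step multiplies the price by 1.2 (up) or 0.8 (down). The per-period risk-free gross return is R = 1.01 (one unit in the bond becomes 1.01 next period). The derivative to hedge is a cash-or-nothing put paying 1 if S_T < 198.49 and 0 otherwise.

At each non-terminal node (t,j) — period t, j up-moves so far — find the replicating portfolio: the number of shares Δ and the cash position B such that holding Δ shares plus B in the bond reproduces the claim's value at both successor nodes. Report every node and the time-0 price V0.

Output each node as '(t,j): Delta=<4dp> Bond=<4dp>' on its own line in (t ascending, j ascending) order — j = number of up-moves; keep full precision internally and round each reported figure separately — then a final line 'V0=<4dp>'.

Risk-neutral probability p* = (R−d)/(u−d) = (1.01−0.8)/(1.2−0.8) = 0.5250.
At expiry t=4: V(4,0)=1.0000, V(4,1)=1.0000, V(4,2)=1.0000, V(4,3)=0.0000, V(4,4)=0.0000
(3,0): S=75.2640. Δ = (V_up−V_dn)/(S_up−S_dn) = (1.0000−1.0000)/(90.3168−60.2112) = 0.0000. V = [p*·1.0000 + (1−p*)·1.0000]/1.01 = 0.9901. B = V − Δ·S = 0.9901.
(3,1): S=112.8960. Δ = (V_up−V_dn)/(S_up−S_dn) = (1.0000−1.0000)/(135.4752−90.3168) = 0.0000. V = [p*·1.0000 + (1−p*)·1.0000]/1.01 = 0.9901. B = V − Δ·S = 0.9901.
(3,2): S=169.3440. Δ = (V_up−V_dn)/(S_up−S_dn) = (0.0000−1.0000)/(203.2128−135.4752) = -0.0148. V = [p*·0.0000 + (1−p*)·1.0000]/1.01 = 0.4703. B = V − Δ·S = 2.9703.
(3,3): S=254.0160. Δ = (V_up−V_dn)/(S_up−S_dn) = (0.0000−0.0000)/(304.8192−203.2128) = 0.0000. V = [p*·0.0000 + (1−p*)·0.0000]/1.01 = 0.0000. B = V − Δ·S = 0.0000.
(2,0): S=94.0800. Δ = (V_up−V_dn)/(S_up−S_dn) = (0.9901−0.9901)/(112.8960−75.2640) = 0.0000. V = [p*·0.9901 + (1−p*)·0.9901]/1.01 = 0.9803. B = V − Δ·S = 0.9803.
(2,1): S=141.1200. Δ = (V_up−V_dn)/(S_up−S_dn) = (0.4703−0.9901)/(169.3440−112.8960) = -0.0092. V = [p*·0.4703 + (1−p*)·0.9901]/1.01 = 0.7101. B = V − Δ·S = 2.0096.
(2,2): S=211.6800. Δ = (V_up−V_dn)/(S_up−S_dn) = (0.0000−0.4703)/(254.0160−169.3440) = -0.0056. V = [p*·0.0000 + (1−p*)·0.4703]/1.01 = 0.2212. B = V − Δ·S = 1.3969.
(1,0): S=117.6000. Δ = (V_up−V_dn)/(S_up−S_dn) = (0.7101−0.9803)/(141.1200−94.0800) = -0.0057. V = [p*·0.7101 + (1−p*)·0.9803]/1.01 = 0.8301. B = V − Δ·S = 1.5056.
(1,1): S=176.4000. Δ = (V_up−V_dn)/(S_up−S_dn) = (0.2212−0.7101)/(211.6800−141.1200) = -0.0069. V = [p*·0.2212 + (1−p*)·0.7101]/1.01 = 0.4489. B = V − Δ·S = 1.6712.
(0,0): S=147.0000. Δ = (V_up−V_dn)/(S_up−S_dn) = (0.4489−0.8301)/(176.4000−117.6000) = -0.0065. V = [p*·0.4489 + (1−p*)·0.8301]/1.01 = 0.6238. B = V − Δ·S = 1.5768.
Self-financing check: at every node Δ·S+B equals the discounted successor values.

(0,0): Delta=-0.0065 Bond=1.5768
(1,0): Delta=-0.0057 Bond=1.5056
(1,1): Delta=-0.0069 Bond=1.6712
(2,0): Delta=0.0000 Bond=0.9803
(2,1): Delta=-0.0092 Bond=2.0096
(2,2): Delta=-0.0056 Bond=1.3969
(3,0): Delta=0.0000 Bond=0.9901
(3,1): Delta=0.0000 Bond=0.9901
(3,2): Delta=-0.0148 Bond=2.9703
(3,3): Delta=0.0000 Bond=0.0000
V0=0.6238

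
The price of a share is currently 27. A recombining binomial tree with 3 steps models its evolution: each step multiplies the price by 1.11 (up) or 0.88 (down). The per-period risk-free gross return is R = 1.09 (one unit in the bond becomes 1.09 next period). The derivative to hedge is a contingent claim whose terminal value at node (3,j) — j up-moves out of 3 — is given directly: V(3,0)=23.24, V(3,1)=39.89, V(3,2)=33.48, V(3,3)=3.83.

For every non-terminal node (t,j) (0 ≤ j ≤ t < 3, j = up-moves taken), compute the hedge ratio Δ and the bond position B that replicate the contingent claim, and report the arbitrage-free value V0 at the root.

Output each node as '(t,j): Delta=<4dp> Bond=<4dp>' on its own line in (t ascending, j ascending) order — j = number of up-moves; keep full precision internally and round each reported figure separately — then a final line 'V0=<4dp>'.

No-arbitrage ⇒ martingale measure with p* = (R−d)/(u−d) = 0.9130.
At expiry t=3: V(3,0)=23.2400, V(3,1)=39.8900, V(3,2)=33.4800, V(3,3)=3.8300
(2,0): S=20.9088. Δ = (V_up−V_dn)/(S_up−S_dn) = (39.8900−23.2400)/(23.2088−18.3997) = 3.4622. V = [p*·39.8900 + (1−p*)·23.2400]/1.09 = 35.2680. B = V − Δ·S = -37.1233.
(2,1): S=26.3736. Δ = (V_up−V_dn)/(S_up−S_dn) = (33.4800−39.8900)/(29.2747−23.2088) = -1.0567. V = [p*·33.4800 + (1−p*)·39.8900]/1.09 = 31.2270. B = V − Δ·S = 59.0965.
(2,2): S=33.2667. Δ = (V_up−V_dn)/(S_up−S_dn) = (3.8300−33.4800)/(36.9260−29.2747) = -3.8751. V = [p*·3.8300 + (1−p*)·33.4800]/1.09 = 5.8791. B = V − Δ·S = 134.7922.
(1,0): S=23.7600. Δ = (V_up−V_dn)/(S_up−S_dn) = (31.2270−35.2680)/(26.3736−20.9088) = -0.7395. V = [p*·31.2270 + (1−p*)·35.2680]/1.09 = 28.9710. B = V − Δ·S = 46.5409.
(1,1): S=29.9700. Δ = (V_up−V_dn)/(S_up−S_dn) = (5.8791−31.2270)/(33.2667−26.3736) = -3.6773. V = [p*·5.8791 + (1−p*)·31.2270]/1.09 = 7.4159. B = V − Δ·S = 117.6238.
(0,0): S=27.0000. Δ = (V_up−V_dn)/(S_up−S_dn) = (7.4159−28.9710)/(29.9700−23.7600) = -3.4710. V = [p*·7.4159 + (1−p*)·28.9710]/1.09 = 8.5231. B = V − Δ·S = 102.2410.
Self-financing check: at every node Δ·S+B equals the discounted successor values.

(0,0): Delta=-3.4710 Bond=102.2410
(1,0): Delta=-0.7395 Bond=46.5409
(1,1): Delta=-3.6773 Bond=117.6238
(2,0): Delta=3.4622 Bond=-37.1233
(2,1): Delta=-1.0567 Bond=59.0965
(2,2): Delta=-3.8751 Bond=134.7922
V0=8.5231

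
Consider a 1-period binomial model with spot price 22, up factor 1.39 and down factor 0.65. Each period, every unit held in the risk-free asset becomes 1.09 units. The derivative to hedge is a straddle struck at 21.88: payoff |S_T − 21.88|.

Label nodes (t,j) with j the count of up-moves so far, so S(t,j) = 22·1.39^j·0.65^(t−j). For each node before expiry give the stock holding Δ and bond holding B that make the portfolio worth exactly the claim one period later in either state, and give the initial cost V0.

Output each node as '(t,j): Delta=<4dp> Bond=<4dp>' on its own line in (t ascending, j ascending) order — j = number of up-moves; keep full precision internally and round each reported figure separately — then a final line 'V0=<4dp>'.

Under the risk-neutral measure, an up-move has probability p* = (R−d)/(u−d) = 0.5946 and values discount at R = 1.09.
Terminal values V(1,·): V(1,0)=7.5800, V(1,1)=8.7000
Node (0,0) S=22.0000: V=(p*·8.7000+(1−p*)·7.5800)/1.09=7.5651; Δ=(8.7000−7.5800)/(30.5800−14.3000)=0.0688; B=V−Δ·S=6.0516
Self-financing check: at every node Δ·S+B equals the discounted successor values.

(0,0): Delta=0.0688 Bond=6.0516
V0=7.5651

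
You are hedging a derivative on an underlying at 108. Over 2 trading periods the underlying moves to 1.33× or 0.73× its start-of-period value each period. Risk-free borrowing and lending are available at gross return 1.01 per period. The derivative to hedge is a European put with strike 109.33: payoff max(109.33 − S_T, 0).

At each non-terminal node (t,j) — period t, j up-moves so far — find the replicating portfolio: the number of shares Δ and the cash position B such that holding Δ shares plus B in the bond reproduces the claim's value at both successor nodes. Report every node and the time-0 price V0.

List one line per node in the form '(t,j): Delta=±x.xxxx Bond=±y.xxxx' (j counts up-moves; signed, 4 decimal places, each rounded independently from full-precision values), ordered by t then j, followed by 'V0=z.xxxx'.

Since d<R<u, set p* = (R−d)/(u−d) = 0.4667; price each node as the discounted p*-expectation of its children.
Payoff layer (t=2): V(2,0)=51.7768, V(2,1)=4.4728, V(2,2)=0.0000
(1,0): S=78.8400. Δ = (V_up−V_dn)/(S_up−S_dn) = (4.4728−51.7768)/(104.8572−57.5532) = -1.0000. V = [p*·4.4728 + (1−p*)·51.7768]/1.01 = 29.4075. B = V − Δ·S = 108.2475.
(1,1): S=143.6400. Δ = (V_up−V_dn)/(S_up−S_dn) = (0.0000−4.4728)/(191.0412−104.8572) = -0.0519. V = [p*·0.0000 + (1−p*)·4.4728]/1.01 = 2.3619. B = V − Δ·S = 9.8165.
(0,0): S=108.0000. Δ = (V_up−V_dn)/(S_up−S_dn) = (2.3619−29.4075)/(143.6400−78.8400) = -0.4174. V = [p*·2.3619 + (1−p*)·29.4075]/1.01 = 16.6200. B = V − Δ·S = 61.6961.
Root portfolio cost Δ·108+B reproduces V0=16.6200.

(0,0): Delta=-0.4174 Bond=61.6961
(1,0): Delta=-1.0000 Bond=108.2475
(1,1): Delta=-0.0519 Bond=9.8165
V0=16.6200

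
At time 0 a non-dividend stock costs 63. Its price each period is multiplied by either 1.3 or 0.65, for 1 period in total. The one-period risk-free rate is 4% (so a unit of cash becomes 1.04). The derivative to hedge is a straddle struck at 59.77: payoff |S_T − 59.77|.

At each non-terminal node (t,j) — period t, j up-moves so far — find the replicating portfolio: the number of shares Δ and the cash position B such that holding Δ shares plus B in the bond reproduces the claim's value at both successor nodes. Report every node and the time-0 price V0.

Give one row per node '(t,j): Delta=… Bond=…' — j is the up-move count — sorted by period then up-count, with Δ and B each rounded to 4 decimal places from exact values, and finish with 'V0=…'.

Since d<R<u, set p* = (R−d)/(u−d) = 0.6000; price each node as the discounted p*-expectation of its children.
Payoff layer (t=1): V(1,0)=18.8200, V(1,1)=22.1300
(0,0): S=63.0000. Δ = (V_up−V_dn)/(S_up−S_dn) = (22.1300−18.8200)/(81.9000−40.9500) = 0.0808. V = [p*·22.1300 + (1−p*)·18.8200]/1.04 = 20.0058. B = V − Δ·S = 14.9135.
The time-0 hedge costs 20.0058, which is the no-arbitrage price.

(0,0): Delta=0.0808 Bond=14.9135
V0=20.0058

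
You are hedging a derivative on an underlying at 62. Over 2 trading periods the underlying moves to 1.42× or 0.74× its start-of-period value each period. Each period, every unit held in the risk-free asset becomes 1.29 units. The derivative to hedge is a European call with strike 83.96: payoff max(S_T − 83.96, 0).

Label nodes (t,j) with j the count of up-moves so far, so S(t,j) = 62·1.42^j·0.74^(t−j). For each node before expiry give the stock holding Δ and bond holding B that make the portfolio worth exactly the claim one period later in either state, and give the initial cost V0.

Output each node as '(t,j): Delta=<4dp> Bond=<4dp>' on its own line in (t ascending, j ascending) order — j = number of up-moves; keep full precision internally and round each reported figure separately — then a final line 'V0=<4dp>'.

(0,0): Delta=0.6106 Bond=-21.7161
(1,0): Delta=0.0000 Bond=0.0000
(1,1): Delta=0.6858 Bond=-34.6352
V0=16.1404

Since d<R<u, set p* = (R−d)/(u−d) = 0.8088; price each node as the discounted p*-expectation of its children.
Payoff layer (t=2): V(2,0)=0.0000, V(2,1)=0.0000, V(2,2)=41.0568
Node (1,0) S=45.8800: V=(p*·0.0000+(1−p*)·0.0000)/1.29=0.0000; Δ=(0.0000−0.0000)/(65.1496−33.9512)=0.0000; B=V−Δ·S=0.0000
Node (1,1) S=88.0400: V=(p*·41.0568+(1−p*)·0.0000)/1.29=25.7424; Δ=(41.0568−0.0000)/(125.0168−65.1496)=0.6858; B=V−Δ·S=-34.6352
Node (0,0) S=62.0000: V=(p*·25.7424+(1−p*)·0.0000)/1.29=16.1404; Δ=(25.7424−0.0000)/(88.0400−45.8800)=0.6106; B=V−Δ·S=-21.7161
The time-0 hedge costs 16.1404, which is the no-arbitrage price.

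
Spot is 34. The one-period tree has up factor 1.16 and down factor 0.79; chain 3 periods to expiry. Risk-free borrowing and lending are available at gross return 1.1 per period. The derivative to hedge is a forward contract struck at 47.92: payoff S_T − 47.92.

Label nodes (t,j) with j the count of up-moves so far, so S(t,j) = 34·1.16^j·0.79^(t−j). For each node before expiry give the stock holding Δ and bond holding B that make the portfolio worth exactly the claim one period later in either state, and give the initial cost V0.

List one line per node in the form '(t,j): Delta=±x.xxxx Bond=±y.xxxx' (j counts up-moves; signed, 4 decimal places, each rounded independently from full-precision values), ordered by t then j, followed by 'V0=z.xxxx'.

Under the risk-neutral measure, an up-move has probability p* = (R−d)/(u−d) = 0.8378 and values discount at R = 1.1.
Terminal payoffs: V(3,0)=-31.1567, V(3,1)=-23.3055, V(3,2)=-11.7772, V(3,3)=5.1505
Node (2,0) S=21.2194: V=(p*·-23.3055+(1−p*)·-31.1567)/1.1=-22.3442; Δ=(-23.3055−-31.1567)/(24.6145−16.7633)=1.0000; B=V−Δ·S=-43.5636
Node (2,1) S=31.1576: V=(p*·-11.7772+(1−p*)·-23.3055)/1.1=-12.4060; Δ=(-11.7772−-23.3055)/(36.1428−24.6145)=1.0000; B=V−Δ·S=-43.5636
Node (2,2) S=45.7504: V=(p*·5.1505+(1−p*)·-11.7772)/1.1=2.1868; Δ=(5.1505−-11.7772)/(53.0705−36.1428)=1.0000; B=V−Δ·S=-43.5636
Node (1,0) S=26.8600: V=(p*·-12.4060+(1−p*)·-22.3442)/1.1=-12.7433; Δ=(-12.4060−-22.3442)/(31.1576−21.2194)=1.0000; B=V−Δ·S=-39.6033
Node (1,1) S=39.4400: V=(p*·2.1868+(1−p*)·-12.4060)/1.1=-0.1633; Δ=(2.1868−-12.4060)/(45.7504−31.1576)=1.0000; B=V−Δ·S=-39.6033
Node (0,0) S=34.0000: V=(p*·-0.1633+(1−p*)·-12.7433)/1.1=-2.0030; Δ=(-0.1633−-12.7433)/(39.4400−26.8600)=1.0000; B=V−Δ·S=-36.0030
The time-0 hedge costs -2.0030, which is the no-arbitrage price.

(0,0): Delta=1.0000 Bond=-36.0030
(1,0): Delta=1.0000 Bond=-39.6033
(1,1): Delta=1.0000 Bond=-39.6033
(2,0): Delta=1.0000 Bond=-43.5636
(2,1): Delta=1.0000 Bond=-43.5636
(2,2): Delta=1.0000 Bond=-43.5636
V0=-2.0030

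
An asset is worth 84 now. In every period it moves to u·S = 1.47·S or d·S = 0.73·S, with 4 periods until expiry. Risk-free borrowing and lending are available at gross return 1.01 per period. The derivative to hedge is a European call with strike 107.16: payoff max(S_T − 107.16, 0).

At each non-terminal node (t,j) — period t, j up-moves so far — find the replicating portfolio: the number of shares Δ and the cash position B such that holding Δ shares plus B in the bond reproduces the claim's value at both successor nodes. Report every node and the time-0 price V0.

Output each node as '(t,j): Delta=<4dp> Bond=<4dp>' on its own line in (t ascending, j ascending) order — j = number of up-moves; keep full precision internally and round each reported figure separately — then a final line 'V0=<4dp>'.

Risk-neutral probability p* = (R−d)/(u−d) = (1.01−0.73)/(1.47−0.73) = 0.3784.
Terminal payoffs: V(4,0)=0.0000, V(4,1)=0.0000, V(4,2)=0.0000, V(4,3)=87.6244, V(4,4)=285.0771
(3,0): S=32.6774. Δ = (V_up−V_dn)/(S_up−S_dn) = (0.0000−0.0000)/(48.0358−23.8545) = 0.0000. V = [p*·0.0000 + (1−p*)·0.0000]/1.01 = 0.0000. B = V − Δ·S = 0.0000.
(3,1): S=65.8025. Δ = (V_up−V_dn)/(S_up−S_dn) = (0.0000−0.0000)/(96.7297−48.0358) = 0.0000. V = [p*·0.0000 + (1−p*)·0.0000]/1.01 = 0.0000. B = V − Δ·S = 0.0000.
(3,2): S=132.5064. Δ = (V_up−V_dn)/(S_up−S_dn) = (87.6244−0.0000)/(194.7844−96.7297) = 0.8936. V = [p*·87.6244 + (1−p*)·0.0000]/1.01 = 32.8269. B = V − Δ·S = -85.5844.
(3,3): S=266.8279. Δ = (V_up−V_dn)/(S_up−S_dn) = (285.0771−87.6244)/(392.2371−194.7844) = 1.0000. V = [p*·285.0771 + (1−p*)·87.6244]/1.01 = 160.7289. B = V − Δ·S = -106.0990.
(2,0): S=44.7636. Δ = (V_up−V_dn)/(S_up−S_dn) = (0.0000−0.0000)/(65.8025−32.6774) = 0.0000. V = [p*·0.0000 + (1−p*)·0.0000]/1.01 = 0.0000. B = V − Δ·S = 0.0000.
(2,1): S=90.1404. Δ = (V_up−V_dn)/(S_up−S_dn) = (32.8269−0.0000)/(132.5064−65.8025) = 0.4921. V = [p*·32.8269 + (1−p*)·0.0000]/1.01 = 12.2980. B = V − Δ·S = -32.0627.
(2,2): S=181.5156. Δ = (V_up−V_dn)/(S_up−S_dn) = (160.7289−32.8269)/(266.8279−132.5064) = 0.9522. V = [p*·160.7289 + (1−p*)·32.8269]/1.01 = 80.4181. B = V − Δ·S = -92.4225.
(1,0): S=61.3200. Δ = (V_up−V_dn)/(S_up−S_dn) = (12.2980−0.0000)/(90.1404−44.7636) = 0.2710. V = [p*·12.2980 + (1−p*)·0.0000]/1.01 = 4.6072. B = V − Δ·S = -12.0117.
(1,1): S=123.4800. Δ = (V_up−V_dn)/(S_up−S_dn) = (80.4181−12.2980)/(181.5156−90.1404) = 0.7455. V = [p*·80.4181 + (1−p*)·12.2980]/1.01 = 37.6962. B = V − Δ·S = -54.3579.
(0,0): S=84.0000. Δ = (V_up−V_dn)/(S_up−S_dn) = (37.6962−4.6072)/(123.4800−61.3200) = 0.5323. V = [p*·37.6962 + (1−p*)·4.6072]/1.01 = 16.9578. B = V − Δ·S = -27.7570.
Root portfolio cost Δ·84+B reproduces V0=16.9578.

(0,0): Delta=0.5323 Bond=-27.7570
(1,0): Delta=0.2710 Bond=-12.0117
(1,1): Delta=0.7455 Bond=-54.3579
(2,0): Delta=0.0000 Bond=0.0000
(2,1): Delta=0.4921 Bond=-32.0627
(2,2): Delta=0.9522 Bond=-92.4225
(3,0): Delta=0.0000 Bond=0.0000
(3,1): Delta=0.0000 Bond=0.0000
(3,2): Delta=0.8936 Bond=-85.5844
(3,3): Delta=1.0000 Bond=-106.0990
V0=16.9578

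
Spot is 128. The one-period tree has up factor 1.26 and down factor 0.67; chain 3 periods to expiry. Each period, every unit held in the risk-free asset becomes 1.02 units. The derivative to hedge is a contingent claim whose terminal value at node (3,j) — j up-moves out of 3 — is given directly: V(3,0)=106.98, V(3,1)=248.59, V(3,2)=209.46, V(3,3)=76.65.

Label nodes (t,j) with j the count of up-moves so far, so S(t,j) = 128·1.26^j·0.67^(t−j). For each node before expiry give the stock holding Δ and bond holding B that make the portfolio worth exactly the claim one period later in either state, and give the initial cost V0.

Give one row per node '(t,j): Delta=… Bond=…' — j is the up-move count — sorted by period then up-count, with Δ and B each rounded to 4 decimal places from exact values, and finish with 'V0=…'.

No-arbitrage ⇒ martingale measure with p* = (R−d)/(u−d) = 0.5932.
At expiry t=3: V(3,0)=106.9800, V(3,1)=248.5900, V(3,2)=209.4600, V(3,3)=76.6500
  t=2,j=0: stock 57.4592 → up 72.3986 (V=248.5900), down 38.4977 (V=106.9800). Price 187.2411; hedge Δ=4.1772, bond B=-52.7758.
  t=2,j=1: stock 108.0576 → up 136.1526 (V=209.4600), down 72.3986 (V=248.5900). Price 220.9581; hedge Δ=-0.6138, bond B=287.2802.
  t=2,j=2: stock 203.2128 → up 256.0481 (V=76.6500), down 136.1526 (V=209.4600). Price 128.1122; hedge Δ=-1.1077, bond B=353.2139.
  t=1,j=0: stock 85.7600 → up 108.0576 (V=220.9581), down 57.4592 (V=187.2411). Price 203.1791; hedge Δ=0.6664, bond B=146.0317.
  t=1,j=1: stock 161.2800 → up 203.2128 (V=128.1122), down 108.0576 (V=220.9581). Price 162.6275; hedge Δ=-0.9757, bond B=319.9935.
  t=0,j=0: stock 128.0000 → up 161.2800 (V=162.6275), down 85.7600 (V=203.1791). Price 175.6108; hedge Δ=-0.5370, bond B=244.3425.
Root portfolio cost Δ·128+B reproduces V0=175.6108.

(0,0): Delta=-0.5370 Bond=244.3425
(1,0): Delta=0.6664 Bond=146.0317
(1,1): Delta=-0.9757 Bond=319.9935
(2,0): Delta=4.1772 Bond=-52.7758
(2,1): Delta=-0.6138 Bond=287.2802
(2,2): Delta=-1.1077 Bond=353.2139
V0=175.6108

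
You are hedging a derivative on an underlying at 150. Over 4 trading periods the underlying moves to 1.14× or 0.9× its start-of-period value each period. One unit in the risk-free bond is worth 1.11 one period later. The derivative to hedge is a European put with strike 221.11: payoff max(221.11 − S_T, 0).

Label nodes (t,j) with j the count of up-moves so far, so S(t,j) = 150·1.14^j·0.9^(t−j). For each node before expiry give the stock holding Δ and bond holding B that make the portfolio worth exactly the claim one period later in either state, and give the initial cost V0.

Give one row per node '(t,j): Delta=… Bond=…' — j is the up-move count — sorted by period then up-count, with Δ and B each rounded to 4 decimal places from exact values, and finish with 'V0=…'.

Risk-neutral probability p* = (R−d)/(u−d) = (1.11−0.9)/(1.14−0.9) = 0.8750.
Payoff layer (t=4): V(4,0)=122.6950, V(4,1)=96.4510, V(4,2)=63.2086, V(4,3)=21.1016, V(4,4)=0.0000
  t=3,j=0: stock 109.3500 → up 124.6590 (V=96.4510), down 98.4150 (V=122.6950). Price 89.8482; hedge Δ=-1.0000, bond B=199.1982.
  t=3,j=1: stock 138.5100 → up 157.9014 (V=63.2086), down 124.6590 (V=96.4510). Price 60.6882; hedge Δ=-1.0000, bond B=199.1982.
  t=3,j=2: stock 175.4460 → up 200.0084 (V=21.1016), down 157.9014 (V=63.2086). Price 23.7522; hedge Δ=-1.0000, bond B=199.1982.
  t=3,j=3: stock 222.2316 → up 253.3440 (V=0.0000), down 200.0084 (V=21.1016). Price 2.3763; hedge Δ=-0.3956, bond B=90.2995.
  t=2,j=0: stock 121.5000 → up 138.5100 (V=60.6882), down 109.3500 (V=89.8482). Price 57.9578; hedge Δ=-1.0000, bond B=179.4578.
  t=2,j=1: stock 153.9000 → up 175.4460 (V=23.7522), down 138.5100 (V=60.6882). Price 25.5578; hedge Δ=-1.0000, bond B=179.4578.
  t=2,j=2: stock 194.9400 → up 222.2316 (V=2.3763), down 175.4460 (V=23.7522). Price 4.5480; hedge Δ=-0.4569, bond B=93.6142.
  t=1,j=0: stock 135.0000 → up 153.9000 (V=25.5578), down 121.5000 (V=57.9578). Price 26.6737; hedge Δ=-1.0000, bond B=161.6737.
  t=1,j=1: stock 171.0000 → up 194.9400 (V=4.5480), down 153.9000 (V=25.5578). Price 6.4633; hedge Δ=-0.5119, bond B=94.0042.
  t=0,j=0: stock 150.0000 → up 171.0000 (V=6.4633), down 135.0000 (V=26.6737). Price 8.0987; hedge Δ=-0.5614, bond B=92.3089.
Check: Δ(0,0)·S0 + B(0,0) = 8.0987 = V0.

(0,0): Delta=-0.5614 Bond=92.3089
(1,0): Delta=-1.0000 Bond=161.6737
(1,1): Delta=-0.5119 Bond=94.0042
(2,0): Delta=-1.0000 Bond=179.4578
(2,1): Delta=-1.0000 Bond=179.4578
(2,2): Delta=-0.4569 Bond=93.6142
(3,0): Delta=-1.0000 Bond=199.1982
(3,1): Delta=-1.0000 Bond=199.1982
(3,2): Delta=-1.0000 Bond=199.1982
(3,3): Delta=-0.3956 Bond=90.2995
V0=8.0987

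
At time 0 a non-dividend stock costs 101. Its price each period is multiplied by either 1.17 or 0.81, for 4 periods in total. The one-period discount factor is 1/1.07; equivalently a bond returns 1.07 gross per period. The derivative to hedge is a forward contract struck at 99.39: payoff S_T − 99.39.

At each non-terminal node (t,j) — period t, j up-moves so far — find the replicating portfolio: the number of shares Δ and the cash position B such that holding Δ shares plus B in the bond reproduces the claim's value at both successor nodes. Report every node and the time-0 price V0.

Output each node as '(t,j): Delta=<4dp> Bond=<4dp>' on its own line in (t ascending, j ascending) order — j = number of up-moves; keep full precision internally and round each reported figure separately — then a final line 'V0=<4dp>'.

Since d<R<u, set p* = (R−d)/(u−d) = 0.7222; price each node as the discounted p*-expectation of its children.
Payoff layer (t=4): V(4,0)=-55.9128, V(4,1)=-36.5896, V(4,2)=-8.6783, V(4,3)=31.6380, V(4,4)=89.8726
Node (3,0) S=53.6755: V=(p*·-36.5896+(1−p*)·-55.9128)/1.07=-39.2123; Δ=(-36.5896−-55.9128)/(62.8004−43.4772)=1.0000; B=V−Δ·S=-92.8879
Node (3,1) S=77.5313: V=(p*·-8.6783+(1−p*)·-36.5896)/1.07=-15.3565; Δ=(-8.6783−-36.5896)/(90.7117−62.8004)=1.0000; B=V−Δ·S=-92.8879
Node (3,2) S=111.9897: V=(p*·31.6380+(1−p*)·-8.6783)/1.07=19.1019; Δ=(31.6380−-8.6783)/(131.0280−90.7117)=1.0000; B=V−Δ·S=-92.8879
Node (3,3) S=161.7629: V=(p*·89.8726+(1−p*)·31.6380)/1.07=68.8751; Δ=(89.8726−31.6380)/(189.2626−131.0280)=1.0000; B=V−Δ·S=-92.8879
Node (2,0) S=66.2661: V=(p*·-15.3565+(1−p*)·-39.2123)/1.07=-20.5450; Δ=(-15.3565−-39.2123)/(77.5313−53.6755)=1.0000; B=V−Δ·S=-86.8111
Node (2,1) S=95.7177: V=(p*·19.1019+(1−p*)·-15.3565)/1.07=8.9066; Δ=(19.1019−-15.3565)/(111.9897−77.5313)=1.0000; B=V−Δ·S=-86.8111
Node (2,2) S=138.2589: V=(p*·68.8751+(1−p*)·19.1019)/1.07=51.4478; Δ=(68.8751−19.1019)/(161.7629−111.9897)=1.0000; B=V−Δ·S=-86.8111
Node (1,0) S=81.8100: V=(p*·8.9066+(1−p*)·-20.5450)/1.07=0.6782; Δ=(8.9066−-20.5450)/(95.7177−66.2661)=1.0000; B=V−Δ·S=-81.1318
Node (1,1) S=118.1700: V=(p*·51.4478+(1−p*)·8.9066)/1.07=37.0382; Δ=(51.4478−8.9066)/(138.2589−95.7177)=1.0000; B=V−Δ·S=-81.1318
Node (0,0) S=101.0000: V=(p*·37.0382+(1−p*)·0.6782)/1.07=25.1758; Δ=(37.0382−0.6782)/(118.1700−81.8100)=1.0000; B=V−Δ·S=-75.8242
The time-0 hedge costs 25.1758, which is the no-arbitrage price.

(0,0): Delta=1.0000 Bond=-75.8242
(1,0): Delta=1.0000 Bond=-81.1318
(1,1): Delta=1.0000 Bond=-81.1318
(2,0): Delta=1.0000 Bond=-86.8111
(2,1): Delta=1.0000 Bond=-86.8111
(2,2): Delta=1.0000 Bond=-86.8111
(3,0): Delta=1.0000 Bond=-92.8879
(3,1): Delta=1.0000 Bond=-92.8879
(3,2): Delta=1.0000 Bond=-92.8879
(3,3): Delta=1.0000 Bond=-92.8879
V0=25.1758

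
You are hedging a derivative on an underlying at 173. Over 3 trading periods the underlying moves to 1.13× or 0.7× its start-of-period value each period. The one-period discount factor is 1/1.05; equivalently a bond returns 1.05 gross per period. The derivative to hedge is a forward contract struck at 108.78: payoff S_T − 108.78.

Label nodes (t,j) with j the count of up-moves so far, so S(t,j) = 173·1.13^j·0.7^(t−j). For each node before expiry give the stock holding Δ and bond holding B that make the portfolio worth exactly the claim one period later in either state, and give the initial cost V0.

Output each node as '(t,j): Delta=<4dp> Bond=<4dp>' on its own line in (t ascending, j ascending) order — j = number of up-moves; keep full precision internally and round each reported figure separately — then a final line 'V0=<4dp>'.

No-arbitrage ⇒ martingale measure with p* = (R−d)/(u−d) = 0.8140.
Payoff layer (t=3): V(3,0)=-49.4410, V(3,1)=-12.9899, V(3,2)=45.8526, V(3,3)=140.8412
(2,0): S=84.7700. Δ = (V_up−V_dn)/(S_up−S_dn) = (-12.9899−-49.4410)/(95.7901−59.3390) = 1.0000. V = [p*·-12.9899 + (1−p*)·-49.4410]/1.05 = -18.8300. B = V − Δ·S = -103.6000.
(2,1): S=136.8430. Δ = (V_up−V_dn)/(S_up−S_dn) = (45.8526−-12.9899)/(154.6326−95.7901) = 1.0000. V = [p*·45.8526 + (1−p*)·-12.9899]/1.05 = 33.2430. B = V − Δ·S = -103.6000.
(2,2): S=220.9037. Δ = (V_up−V_dn)/(S_up−S_dn) = (140.8412−45.8526)/(249.6212−154.6326) = 1.0000. V = [p*·140.8412 + (1−p*)·45.8526]/1.05 = 117.3037. B = V − Δ·S = -103.6000.
(1,0): S=121.1000. Δ = (V_up−V_dn)/(S_up−S_dn) = (33.2430−-18.8300)/(136.8430−84.7700) = 1.0000. V = [p*·33.2430 + (1−p*)·-18.8300]/1.05 = 22.4333. B = V − Δ·S = -98.6667.
(1,1): S=195.4900. Δ = (V_up−V_dn)/(S_up−S_dn) = (117.3037−33.2430)/(220.9037−136.8430) = 1.0000. V = [p*·117.3037 + (1−p*)·33.2430]/1.05 = 96.8233. B = V − Δ·S = -98.6667.
(0,0): S=173.0000. Δ = (V_up−V_dn)/(S_up−S_dn) = (96.8233−22.4333)/(195.4900−121.1000) = 1.0000. V = [p*·96.8233 + (1−p*)·22.4333]/1.05 = 79.0317. B = V − Δ·S = -93.9683.
Self-financing check: at every node Δ·S+B equals the discounted successor values.

(0,0): Delta=1.0000 Bond=-93.9683
(1,0): Delta=1.0000 Bond=-98.6667
(1,1): Delta=1.0000 Bond=-98.6667
(2,0): Delta=1.0000 Bond=-103.6000
(2,1): Delta=1.0000 Bond=-103.6000
(2,2): Delta=1.0000 Bond=-103.6000
V0=79.0317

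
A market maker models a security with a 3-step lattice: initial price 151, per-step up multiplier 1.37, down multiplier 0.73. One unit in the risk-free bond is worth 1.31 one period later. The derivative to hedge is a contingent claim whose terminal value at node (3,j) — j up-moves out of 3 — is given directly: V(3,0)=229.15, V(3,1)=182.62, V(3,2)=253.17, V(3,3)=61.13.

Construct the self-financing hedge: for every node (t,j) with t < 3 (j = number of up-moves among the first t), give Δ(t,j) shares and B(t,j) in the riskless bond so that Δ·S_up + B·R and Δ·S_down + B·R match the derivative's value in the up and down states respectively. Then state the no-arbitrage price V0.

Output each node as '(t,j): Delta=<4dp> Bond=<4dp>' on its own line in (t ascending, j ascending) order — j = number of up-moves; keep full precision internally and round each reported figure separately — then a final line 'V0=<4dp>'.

(0,0): Delta=-0.8812 Bond=181.3376
(1,0): Delta=0.6446 Bond=69.3613
(1,1): Delta=-0.9653 Bond=254.9513
(2,0): Delta=-0.9035 Bond=215.4376
(2,1): Delta=0.7300 Bond=77.9763
(2,2): Delta=-1.0588 Bond=360.4699
V0=48.2767

Since d<R<u, set p* = (R−d)/(u−d) = 0.9062; price each node as the discounted p*-expectation of its children.
Terminal payoffs: V(3,0)=229.1500, V(3,1)=182.6200, V(3,2)=253.1700, V(3,3)=61.1300
(2,0): S=80.4679. Δ = (V_up−V_dn)/(S_up−S_dn) = (182.6200−229.1500)/(110.2410−58.7416) = -0.9035. V = [p*·182.6200 + (1−p*)·229.1500]/1.31 = 142.7345. B = V − Δ·S = 215.4376.
(2,1): S=151.0151. Δ = (V_up−V_dn)/(S_up−S_dn) = (253.1700−182.6200)/(206.8907−110.2410) = 0.7300. V = [p*·253.1700 + (1−p*)·182.6200]/1.31 = 188.2106. B = V − Δ·S = 77.9763.
(2,2): S=283.4119. Δ = (V_up−V_dn)/(S_up−S_dn) = (61.1300−253.1700)/(388.2743−206.8907) = -1.0588. V = [p*·61.1300 + (1−p*)·253.1700]/1.31 = 60.4074. B = V − Δ·S = 360.4699.
(1,0): S=110.2300. Δ = (V_up−V_dn)/(S_up−S_dn) = (188.2106−142.7345)/(151.0151−80.4679) = 0.6446. V = [p*·188.2106 + (1−p*)·142.7345]/1.31 = 140.4177. B = V − Δ·S = 69.3613.
(1,1): S=206.8700. Δ = (V_up−V_dn)/(S_up−S_dn) = (60.4074−188.2106)/(283.4119−151.0151) = -0.9653. V = [p*·60.4074 + (1−p*)·188.2106]/1.31 = 55.2588. B = V − Δ·S = 254.9513.
(0,0): S=151.0000. Δ = (V_up−V_dn)/(S_up−S_dn) = (55.2588−140.4177)/(206.8700−110.2300) = -0.8812. V = [p*·55.2588 + (1−p*)·140.4177]/1.31 = 48.2767. B = V − Δ·S = 181.3376.
Root portfolio cost Δ·151+B reproduces V0=48.2767.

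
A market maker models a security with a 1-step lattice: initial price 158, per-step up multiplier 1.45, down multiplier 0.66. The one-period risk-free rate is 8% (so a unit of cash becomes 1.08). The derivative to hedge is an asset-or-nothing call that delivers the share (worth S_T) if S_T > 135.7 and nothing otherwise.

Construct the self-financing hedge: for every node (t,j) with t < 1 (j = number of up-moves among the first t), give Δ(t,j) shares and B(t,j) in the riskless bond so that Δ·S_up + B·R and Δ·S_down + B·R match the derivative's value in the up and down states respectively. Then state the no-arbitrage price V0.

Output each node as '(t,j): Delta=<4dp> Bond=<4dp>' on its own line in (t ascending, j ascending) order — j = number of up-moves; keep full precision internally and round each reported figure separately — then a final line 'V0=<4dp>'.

Since d<R<u, set p* = (R−d)/(u−d) = 0.5316; price each node as the discounted p*-expectation of its children.
At expiry t=1: V(1,0)=0.0000, V(1,1)=229.1000
Node (0,0) S=158.0000: V=(p*·229.1000+(1−p*)·0.0000)/1.08=112.7778; Δ=(229.1000−0.0000)/(229.1000−104.2800)=1.8354; B=V−Δ·S=-177.2222
Check: Δ(0,0)·S0 + B(0,0) = 112.7778 = V0.

(0,0): Delta=1.8354 Bond=-177.2222
V0=112.7778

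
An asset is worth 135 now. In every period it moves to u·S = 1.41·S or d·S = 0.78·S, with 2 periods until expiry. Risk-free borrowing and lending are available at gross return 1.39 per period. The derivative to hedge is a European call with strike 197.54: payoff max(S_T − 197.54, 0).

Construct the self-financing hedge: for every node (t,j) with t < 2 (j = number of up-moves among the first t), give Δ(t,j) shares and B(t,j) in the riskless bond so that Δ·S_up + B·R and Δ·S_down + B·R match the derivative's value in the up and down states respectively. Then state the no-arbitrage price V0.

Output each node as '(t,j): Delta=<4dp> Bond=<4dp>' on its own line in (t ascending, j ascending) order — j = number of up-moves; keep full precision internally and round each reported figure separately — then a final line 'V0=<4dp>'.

(0,0): Delta=0.5803 Bond=-43.9618
(1,0): Delta=0.0000 Bond=0.0000
(1,1): Delta=0.5908 Bond=-63.1103
V0=34.3803

Risk-neutral probability p* = (R−d)/(u−d) = (1.39−0.78)/(1.41−0.78) = 0.9683.
Terminal payoffs: V(2,0)=0.0000, V(2,1)=0.0000, V(2,2)=70.8535
(1,0): S=105.3000. Δ = (V_up−V_dn)/(S_up−S_dn) = (0.0000−0.0000)/(148.4730−82.1340) = 0.0000. V = [p*·0.0000 + (1−p*)·0.0000]/1.39 = 0.0000. B = V − Δ·S = 0.0000.
(1,1): S=190.3500. Δ = (V_up−V_dn)/(S_up−S_dn) = (70.8535−0.0000)/(268.3935−148.4730) = 0.5908. V = [p*·70.8535 + (1−p*)·0.0000]/1.39 = 49.3555. B = V − Δ·S = -63.1103.
(0,0): S=135.0000. Δ = (V_up−V_dn)/(S_up−S_dn) = (49.3555−0.0000)/(190.3500−105.3000) = 0.5803. V = [p*·49.3555 + (1−p*)·0.0000]/1.39 = 34.3803. B = V − Δ·S = -43.9618.
Each (Δ,B) replicates both successor values, so the strategy is self-financing and V0 is arbitrage-free.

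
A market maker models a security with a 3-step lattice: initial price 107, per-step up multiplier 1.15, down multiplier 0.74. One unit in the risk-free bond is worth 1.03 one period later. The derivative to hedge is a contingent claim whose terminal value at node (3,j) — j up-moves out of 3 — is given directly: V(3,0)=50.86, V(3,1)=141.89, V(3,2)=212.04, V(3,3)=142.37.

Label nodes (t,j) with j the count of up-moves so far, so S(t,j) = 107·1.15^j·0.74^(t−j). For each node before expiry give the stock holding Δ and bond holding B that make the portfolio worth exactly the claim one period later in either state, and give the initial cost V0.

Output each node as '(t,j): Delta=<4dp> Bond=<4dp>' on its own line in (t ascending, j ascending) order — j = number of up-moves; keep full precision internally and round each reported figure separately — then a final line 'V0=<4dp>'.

The replicating-portfolio and risk-neutral prices coincide; use p* = (1.03−0.74)/(1.15−0.74) = 0.7073 for the latter.
Terminal payoffs: V(3,0)=50.8600, V(3,1)=141.8900, V(3,2)=212.0400, V(3,3)=142.3700
(2,0): S=58.5932. Δ = (V_up−V_dn)/(S_up−S_dn) = (141.8900−50.8600)/(67.3822−43.3590) = 3.7893. V = [p*·141.8900 + (1−p*)·50.8600]/1.03 = 111.8904. B = V − Δ·S = -110.1340.
(2,1): S=91.0570. Δ = (V_up−V_dn)/(S_up−S_dn) = (212.0400−141.8900)/(104.7155−67.3822) = 1.8790. V = [p*·212.0400 + (1−p*)·141.8900]/1.03 = 185.9304. B = V − Δ·S = 14.8328.
(2,2): S=141.5075. Δ = (V_up−V_dn)/(S_up−S_dn) = (142.3700−212.0400)/(162.7336−104.7155) = -1.2008. V = [p*·142.3700 + (1−p*)·212.0400]/1.03 = 158.0206. B = V − Δ·S = 327.9474.
(1,0): S=79.1800. Δ = (V_up−V_dn)/(S_up−S_dn) = (185.9304−111.8904)/(91.0570−58.5932) = 2.2807. V = [p*·185.9304 + (1−p*)·111.8904]/1.03 = 159.4759. B = V − Δ·S = -21.1096.
(1,1): S=123.0500. Δ = (V_up−V_dn)/(S_up−S_dn) = (158.0206−185.9304)/(141.5075−91.0570) = -0.5532. V = [p*·158.0206 + (1−p*)·185.9304]/1.03 = 161.3489. B = V − Δ·S = 229.4215.
(0,0): S=107.0000. Δ = (V_up−V_dn)/(S_up−S_dn) = (161.3489−159.4759)/(123.0500−79.1800) = 0.0427. V = [p*·161.3489 + (1−p*)·159.4759]/1.03 = 156.1171. B = V − Δ·S = 151.5489.
Each (Δ,B) replicates both successor values, so the strategy is self-financing and V0 is arbitrage-free.

(0,0): Delta=0.0427 Bond=151.5489
(1,0): Delta=2.2807 Bond=-21.1096
(1,1): Delta=-0.5532 Bond=229.4215
(2,0): Delta=3.7893 Bond=-110.1340
(2,1): Delta=1.8790 Bond=14.8328
(2,2): Delta=-1.2008 Bond=327.9474
V0=156.1171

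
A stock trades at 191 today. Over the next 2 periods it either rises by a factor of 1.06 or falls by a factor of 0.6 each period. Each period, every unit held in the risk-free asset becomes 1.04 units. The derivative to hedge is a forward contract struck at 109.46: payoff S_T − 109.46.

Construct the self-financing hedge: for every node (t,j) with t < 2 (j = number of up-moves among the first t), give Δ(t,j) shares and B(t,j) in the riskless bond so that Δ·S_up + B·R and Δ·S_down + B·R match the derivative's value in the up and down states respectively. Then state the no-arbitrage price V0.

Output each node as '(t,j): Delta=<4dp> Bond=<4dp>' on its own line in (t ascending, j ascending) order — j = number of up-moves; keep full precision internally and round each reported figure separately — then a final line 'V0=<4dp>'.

(0,0): Delta=1.0000 Bond=-101.2019
(1,0): Delta=1.0000 Bond=-105.2500
(1,1): Delta=1.0000 Bond=-105.2500
V0=89.7981

Since d<R<u, set p* = (R−d)/(u−d) = 0.9565; price each node as the discounted p*-expectation of its children.
At expiry t=2: V(2,0)=-40.7000, V(2,1)=12.0160, V(2,2)=105.1476
  t=1,j=0: stock 114.6000 → up 121.4760 (V=12.0160), down 68.7600 (V=-40.7000). Price 9.3500; hedge Δ=1.0000, bond B=-105.2500.
  t=1,j=1: stock 202.4600 → up 214.6076 (V=105.1476), down 121.4760 (V=12.0160). Price 97.2100; hedge Δ=1.0000, bond B=-105.2500.
  t=0,j=0: stock 191.0000 → up 202.4600 (V=97.2100), down 114.6000 (V=9.3500). Price 89.7981; hedge Δ=1.0000, bond B=-101.2019.
Self-financing check: at every node Δ·S+B equals the discounted successor values.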